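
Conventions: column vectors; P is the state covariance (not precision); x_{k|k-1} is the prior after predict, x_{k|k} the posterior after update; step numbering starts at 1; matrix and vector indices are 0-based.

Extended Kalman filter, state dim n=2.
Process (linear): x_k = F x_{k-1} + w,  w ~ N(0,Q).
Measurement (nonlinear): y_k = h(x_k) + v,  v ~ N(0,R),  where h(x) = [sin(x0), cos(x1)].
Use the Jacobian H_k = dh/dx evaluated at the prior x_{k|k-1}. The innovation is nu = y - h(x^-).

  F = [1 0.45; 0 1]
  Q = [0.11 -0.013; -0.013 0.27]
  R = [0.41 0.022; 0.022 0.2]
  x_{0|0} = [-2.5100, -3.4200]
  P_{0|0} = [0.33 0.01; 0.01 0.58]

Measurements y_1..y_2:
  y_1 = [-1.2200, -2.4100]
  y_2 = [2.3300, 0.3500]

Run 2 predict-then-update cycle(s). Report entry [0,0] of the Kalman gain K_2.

K[0,0] = -0.5933

step 1: x^-=[-4.0490, -3.4200]  P^-=[0.5665 0.2580; 0.2580 0.8500]  H_jac=[-0.6158 0.0000; 0.0000 -0.2748]  S=[0.6248 0.0657; 0.0657 0.2642]  K=[-0.5443 -0.1331; -0.1657 -0.8430]  nu=[-2.0079, -1.4485]  x^+=[-2.7633, -1.8662]  P^+=[0.3672 0.1404; 0.1404 0.6267]
step 2: x^-=[-3.6031, -1.8662]  P^-=[0.7305 0.4095; 0.4095 0.8967]  H_jac=[-0.8954 0.0000; 0.0000 0.9567]  S=[0.9956 -0.3287; -0.3287 1.0207]  K=[-0.5933 0.1927; -0.1015 0.8078]  nu=[1.8847, 0.6411]  x^+=[-4.5977, -1.5397]  P^+=[0.2669 0.0266; 0.0266 0.1665]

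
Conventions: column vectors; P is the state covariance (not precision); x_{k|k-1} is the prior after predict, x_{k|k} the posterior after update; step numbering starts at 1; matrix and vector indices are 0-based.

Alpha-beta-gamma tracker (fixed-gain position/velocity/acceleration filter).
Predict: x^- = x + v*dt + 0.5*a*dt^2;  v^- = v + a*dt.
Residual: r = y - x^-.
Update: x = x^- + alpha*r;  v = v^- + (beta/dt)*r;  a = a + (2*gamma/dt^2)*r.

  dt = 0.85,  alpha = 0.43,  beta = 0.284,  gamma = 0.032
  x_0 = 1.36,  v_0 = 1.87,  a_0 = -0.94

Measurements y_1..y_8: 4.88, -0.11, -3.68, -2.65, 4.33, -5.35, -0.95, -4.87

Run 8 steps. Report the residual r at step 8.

resid = 0.4172

step 1: x_pred=2.6099  r=2.2701  x^+=3.5861  v^+=1.8295  a^+=-0.7389
step 2: x_pred=4.8742  r=-4.9842  x^+=2.7310  v^+=-0.4639  a^+=-1.1804
step 3: x_pred=1.9102  r=-5.5902  x^+=-0.4936  v^+=-3.3351  a^+=-1.6756
step 4: x_pred=-3.9337  r=1.2837  x^+=-3.3817  v^+=-4.3304  a^+=-1.5619
step 5: x_pred=-7.6268  r=11.9568  x^+=-2.4854  v^+=-1.6631  a^+=-0.5028
step 6: x_pred=-4.0806  r=-1.2694  x^+=-4.6264  v^+=-2.5145  a^+=-0.6152
step 7: x_pred=-6.9860  r=6.0360  x^+=-4.3905  v^+=-1.0207  a^+=-0.0805
step 8: x_pred=-5.2872  r=0.4172  x^+=-5.1078  v^+=-0.9497  a^+=-0.0436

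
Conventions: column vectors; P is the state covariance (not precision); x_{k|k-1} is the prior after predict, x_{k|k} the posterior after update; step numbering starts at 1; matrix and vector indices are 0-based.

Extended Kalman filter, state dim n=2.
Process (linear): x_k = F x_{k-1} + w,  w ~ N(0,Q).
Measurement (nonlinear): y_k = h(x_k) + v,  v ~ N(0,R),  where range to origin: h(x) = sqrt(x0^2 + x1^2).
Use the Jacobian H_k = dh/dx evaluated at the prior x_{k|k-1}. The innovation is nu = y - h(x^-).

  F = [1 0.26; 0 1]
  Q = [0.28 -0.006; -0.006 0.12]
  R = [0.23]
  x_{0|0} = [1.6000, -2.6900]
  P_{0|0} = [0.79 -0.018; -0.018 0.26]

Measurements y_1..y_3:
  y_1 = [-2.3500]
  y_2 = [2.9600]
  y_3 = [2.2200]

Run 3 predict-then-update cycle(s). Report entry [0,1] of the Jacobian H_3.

H_jac[0,1] = -0.0604

step 1: x^-=[0.9006, -2.6900]  P^-=[1.0782 0.0436; 0.0436 0.3800]  H_jac=[0.3175 -0.9483]  S=[0.6541]  K=[0.4601; -0.5297]  nu=[-5.1868]  x^+=[-1.4858, 0.0575]  P^+=[0.9397 0.2030; 0.2030 0.1965]
step 2: x^-=[-1.4709, 0.0575]  P^-=[1.3386 0.2481; 0.2481 0.3165]  H_jac=[-0.9992 0.0391]  S=[1.5477]  K=[-0.8580; -0.1522]  nu=[1.4880]  x^+=[-2.7476, -0.1690]  P^+=[0.1993 0.0460; 0.0460 0.2806]
step 3: x^-=[-2.7915, -0.1690]  P^-=[0.5222 0.1130; 0.1130 0.4006]  H_jac=[-0.9982 -0.0604]  S=[0.7654]  K=[-0.6899; -0.1789]  nu=[-0.5766]  x^+=[-2.3937, -0.0658]  P^+=[0.1579 0.0185; 0.0185 0.3761]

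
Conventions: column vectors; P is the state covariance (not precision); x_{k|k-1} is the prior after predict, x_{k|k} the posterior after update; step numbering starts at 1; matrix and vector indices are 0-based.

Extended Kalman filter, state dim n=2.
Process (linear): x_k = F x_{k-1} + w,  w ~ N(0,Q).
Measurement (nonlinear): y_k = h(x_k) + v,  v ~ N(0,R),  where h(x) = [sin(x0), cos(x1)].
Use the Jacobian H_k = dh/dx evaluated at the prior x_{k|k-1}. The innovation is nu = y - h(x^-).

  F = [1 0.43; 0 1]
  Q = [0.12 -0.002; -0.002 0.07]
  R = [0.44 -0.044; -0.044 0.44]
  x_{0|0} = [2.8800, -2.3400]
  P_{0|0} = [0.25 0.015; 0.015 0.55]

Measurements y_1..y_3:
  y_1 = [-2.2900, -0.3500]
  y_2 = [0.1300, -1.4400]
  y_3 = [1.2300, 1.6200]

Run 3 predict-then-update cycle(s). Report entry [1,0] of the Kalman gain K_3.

step 1: x^-=[1.8738, -2.3400]  P^-=[0.4846 0.2495; 0.2495 0.6200]  H_jac=[-0.2984 0.0000; 0.0000 0.7185]  S=[0.4831 -0.0975; -0.0975 0.7600]  K=[-0.2584 0.2027; -0.0368 0.5814]  nu=[-3.2444, 0.3456]  x^+=[2.7822, -2.0198]  P^+=[0.4109 0.1400; 0.1400 0.3583]
step 2: x^-=[1.9137, -2.0198]  P^-=[0.7175 0.2920; 0.2920 0.4283]  H_jac=[-0.3362 0.0000; 0.0000 0.9009]  S=[0.5211 -0.1324; -0.1324 0.7876]  K=[-0.3949 0.2676; -0.0667 0.4787]  nu=[-0.8118, -1.0060]  x^+=[1.9650, -2.4471]  P^+=[0.5519 0.1500; 0.1500 0.2370]
step 3: x^-=[0.9127, -2.4471]  P^-=[0.8447 0.2499; 0.2499 0.3070]  H_jac=[0.6116 0.0000; 0.0000 0.6400]  S=[0.7560 0.0538; 0.0538 0.5658]  K=[0.6678 0.2192; 0.1787 0.3303]  nu=[0.4388, 2.3884]  x^+=[1.7293, -1.5797]  P^+=[0.4646 0.1048; 0.1048 0.2148]

K[1,0] = 0.1787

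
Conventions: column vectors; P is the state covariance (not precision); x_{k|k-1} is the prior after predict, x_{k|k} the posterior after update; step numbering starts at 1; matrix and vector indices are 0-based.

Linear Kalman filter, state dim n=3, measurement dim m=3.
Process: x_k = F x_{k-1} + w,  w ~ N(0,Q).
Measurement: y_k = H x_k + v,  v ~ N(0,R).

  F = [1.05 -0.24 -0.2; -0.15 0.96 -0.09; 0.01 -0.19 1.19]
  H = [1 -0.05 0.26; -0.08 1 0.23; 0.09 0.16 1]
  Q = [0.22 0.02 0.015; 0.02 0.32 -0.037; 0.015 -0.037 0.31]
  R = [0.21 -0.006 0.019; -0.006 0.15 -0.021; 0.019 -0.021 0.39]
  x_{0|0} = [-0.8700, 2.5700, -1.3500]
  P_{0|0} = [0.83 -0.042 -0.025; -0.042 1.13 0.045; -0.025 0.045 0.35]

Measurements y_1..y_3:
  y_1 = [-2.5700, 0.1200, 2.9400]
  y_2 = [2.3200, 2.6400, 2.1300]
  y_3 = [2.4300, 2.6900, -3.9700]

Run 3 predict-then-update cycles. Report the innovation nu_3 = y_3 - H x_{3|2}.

innov = [2.4920, 0.8210, -6.1324]

step 1: x^-=[-1.2603, 2.7192, -2.1035]  P^-=[1.2502 -0.4147 -0.0419; -0.4147 1.3866 -0.2268; -0.0419 -0.2268 0.8257]  S=[1.5450 -0.6074 0.2296; -0.6074 1.5518 0.1171; 0.2296 0.1171 1.1693]  K=[0.8410 0.0035 -0.1619; 0.0216 0.8996 -0.1305; -0.0130 -0.0782 0.6823]  nu=[-0.6268, -2.2162, 4.7219]  x^+=[-2.5596, 0.0958, 1.2996]  P^+=[0.1931 0.0303 -0.0695; 0.0303 0.1625 -0.0981; -0.0695 -0.0981 0.2894]
step 2: x^-=[-2.9704, 0.3590, 1.5027]  P^-=[0.4583 0.0102 -0.1129; 0.0102 0.4828 -0.1981; -0.1129 -0.1981 0.7684]  S=[0.6669 -0.0835 0.1438; -0.0835 0.5878 0.0318; 0.1438 0.0318 1.0910]  K=[0.6776 0.0153 -0.1540; 0.0253 0.7534 -0.1352; -0.0063 -0.0580 0.6684]  nu=[4.9177, 1.6978, 0.8372]  x^+=[0.2588, 1.6494, 1.9326]  P^+=[0.1580 0.0294 -0.0664; 0.0294 0.1394 -0.0930; -0.0664 -0.0930 0.2826]
step 3: x^-=[-0.5106, 1.3707, 1.9890]  P^-=[0.4177 0.0189 -0.1100; 0.0189 0.4602 -0.1878; -0.1100 -0.1878 0.7557]  S=[0.6257 -0.0680 0.1413; -0.0680 0.5675 0.0367; 0.1413 0.0367 1.0815]  K=[0.6563 0.0181 -0.1505; 0.0261 0.7439 -0.1326; -0.0024 -0.0524 0.6639]  nu=[2.4920, 0.8210, -6.1324]  x^+=[2.0629, 2.8599, -2.1313]  P^+=[0.1532 0.0292 -0.0651; 0.0292 0.1376 -0.0915; -0.0651 -0.0915 0.2805]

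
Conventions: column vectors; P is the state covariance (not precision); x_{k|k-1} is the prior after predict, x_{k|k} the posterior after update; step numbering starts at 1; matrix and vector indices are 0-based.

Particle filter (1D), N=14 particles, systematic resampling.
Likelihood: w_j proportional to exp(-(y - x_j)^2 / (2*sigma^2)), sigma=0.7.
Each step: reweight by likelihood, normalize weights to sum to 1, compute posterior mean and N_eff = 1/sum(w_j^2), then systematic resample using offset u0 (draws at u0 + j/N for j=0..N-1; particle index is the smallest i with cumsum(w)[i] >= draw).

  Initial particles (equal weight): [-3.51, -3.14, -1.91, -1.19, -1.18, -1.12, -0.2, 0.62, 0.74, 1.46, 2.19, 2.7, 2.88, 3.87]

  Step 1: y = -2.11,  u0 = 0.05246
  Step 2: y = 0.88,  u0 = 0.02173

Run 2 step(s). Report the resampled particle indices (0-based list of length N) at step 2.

resampled_idx = [7, 7, 8, 8, 9, 9, 10, 10, 11, 12, 12, 12, 13, 13]

step 1: w=[0.0508, 0.1272, 0.3606, 0.1584, 0.1554, 0.1382, 0.0091, 0.0002, 0.0001, 0.0000, 0.0000, 0.0000, 0.0000, 0.0000]  mean=-1.7950  Neff=4.6036  idx=[1, 1, 2, 2, 2, 2, 2, 3, 3, 3, 4, 4, 5, 5]
step 2: w=[0.0000, 0.0000, 0.0036, 0.0036, 0.0036, 0.0036, 0.0036, 0.1266, 0.1266, 0.1266, 0.1320, 0.1320, 0.1693, 0.1693]  mean=-1.1765  Neff=7.1297  idx=[7, 7, 8, 8, 9, 9, 10, 10, 11, 12, 12, 12, 13, 13]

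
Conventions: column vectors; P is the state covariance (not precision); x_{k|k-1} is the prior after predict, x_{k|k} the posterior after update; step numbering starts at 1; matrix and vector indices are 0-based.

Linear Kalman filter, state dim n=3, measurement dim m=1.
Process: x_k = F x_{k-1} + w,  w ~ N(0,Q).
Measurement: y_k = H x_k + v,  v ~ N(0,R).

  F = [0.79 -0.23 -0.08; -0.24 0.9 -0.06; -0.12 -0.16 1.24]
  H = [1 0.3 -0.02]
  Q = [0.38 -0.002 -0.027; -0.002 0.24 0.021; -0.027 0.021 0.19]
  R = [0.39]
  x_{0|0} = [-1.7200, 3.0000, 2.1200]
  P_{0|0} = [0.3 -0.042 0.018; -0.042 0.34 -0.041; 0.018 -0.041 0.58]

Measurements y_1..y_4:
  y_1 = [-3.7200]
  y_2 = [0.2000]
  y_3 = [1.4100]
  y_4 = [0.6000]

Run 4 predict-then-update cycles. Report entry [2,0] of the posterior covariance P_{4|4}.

P_post[2,0] = 0.2202

step 1: x^-=[-2.2184, 2.9856, 2.3552]  P^-=[0.6004 -0.1568 -0.0673; -0.1568 0.5579 -0.1109; -0.0673 -0.1109 1.1041]  S=[0.9510]  K=[0.5833; 0.0135; -0.1290]  nu=[-2.3502]  x^+=[-3.5892, 2.9540, 2.6584]  P^+=[0.2768 -0.1642 0.0042; -0.1642 0.5577 -0.1093; 0.0042 -0.1093 1.0883]
step 2: x^-=[-3.7276, 3.3605, 3.2545]  P^-=[0.6444 -0.2843 -0.0905; -0.2843 0.7945 -0.2451; -0.0905 -0.2451 1.9174]  S=[0.9426]  K=[0.5950; -0.0436; -0.2147]  nu=[2.9845]  x^+=[-1.9517, 3.2305, 2.6137]  P^+=[0.3106 -0.2599 0.0299; -0.2599 0.7927 -0.2539; 0.0299 -0.2539 1.8740]
step 3: x^-=[-2.4939, 3.2190, 2.9584]  P^-=[0.7091 -0.4012 -0.0887; -0.4012 1.0473 -0.5000; -0.0887 -0.5000 3.1781]  S=[0.9635]  K=[0.6129; -0.0799; -0.3138]  nu=[2.9974]  x^+=[-0.6568, 2.9795, 2.0179]  P^+=[0.3472 -0.3540 0.0966; -0.3540 1.0411 -0.5242; 0.0966 -0.5242 3.0832]
step 4: x^-=[-1.3656, 2.7181, 2.1043]  P^-=[0.7686 -0.5120 -0.0542; -0.5120 1.3267 -0.9417; -0.0542 -0.9417 5.1281]  S=[0.9864]  K=[0.6246; -0.0964; -0.4453]  nu=[1.1922]  x^+=[-0.6209, 2.6031, 1.5733]  P^+=[0.3838 -0.4526 0.2202; -0.4526 1.3175 -0.9841; 0.2202 -0.9841 4.9324]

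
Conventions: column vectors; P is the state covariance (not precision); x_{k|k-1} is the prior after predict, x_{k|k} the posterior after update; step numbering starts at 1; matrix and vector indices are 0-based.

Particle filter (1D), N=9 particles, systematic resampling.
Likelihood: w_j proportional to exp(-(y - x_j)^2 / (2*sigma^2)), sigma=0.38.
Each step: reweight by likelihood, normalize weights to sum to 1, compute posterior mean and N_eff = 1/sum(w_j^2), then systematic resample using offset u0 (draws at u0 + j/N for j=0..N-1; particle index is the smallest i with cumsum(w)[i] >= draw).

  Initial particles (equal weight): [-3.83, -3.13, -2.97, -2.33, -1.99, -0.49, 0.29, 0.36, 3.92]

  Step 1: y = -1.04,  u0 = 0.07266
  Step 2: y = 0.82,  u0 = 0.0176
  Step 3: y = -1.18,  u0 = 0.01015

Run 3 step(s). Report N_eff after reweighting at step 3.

N_eff = 9.0000

step 1: w=[0.0000, 0.0000, 0.0000, 0.0078, 0.1095, 0.8744, 0.0055, 0.0028, 0.0000]  mean=-0.6620  Neff=1.2876  idx=[4, 5, 5, 5, 5, 5, 5, 5, 5]
step 2: w=[0.0000, 0.1250, 0.1250, 0.1250, 0.1250, 0.1250, 0.1250, 0.1250, 0.1250]  mean=-0.4900  Neff=8.0000  idx=[1, 2, 2, 3, 4, 5, 6, 7, 8]
step 3: w=[0.1111, 0.1111, 0.1111, 0.1111, 0.1111, 0.1111, 0.1111, 0.1111, 0.1111]  mean=-0.4900  Neff=9.0000  idx=[0, 1, 2, 3, 4, 5, 6, 7, 8]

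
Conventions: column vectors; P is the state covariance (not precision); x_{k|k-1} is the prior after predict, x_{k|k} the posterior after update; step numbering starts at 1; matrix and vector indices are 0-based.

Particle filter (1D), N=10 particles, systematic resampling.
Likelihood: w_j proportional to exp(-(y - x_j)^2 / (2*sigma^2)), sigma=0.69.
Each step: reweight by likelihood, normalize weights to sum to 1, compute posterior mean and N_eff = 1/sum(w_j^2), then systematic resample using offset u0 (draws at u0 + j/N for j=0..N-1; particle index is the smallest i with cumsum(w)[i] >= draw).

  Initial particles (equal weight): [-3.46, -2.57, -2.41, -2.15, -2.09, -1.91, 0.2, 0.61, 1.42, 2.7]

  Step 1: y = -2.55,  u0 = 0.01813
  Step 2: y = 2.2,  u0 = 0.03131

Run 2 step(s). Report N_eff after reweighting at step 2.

step 1: w=[0.0893, 0.2129, 0.2086, 0.1800, 0.1705, 0.1385, 0.0001, 0.0000, 0.0000, 0.0000]  mean=-2.3669  Neff=5.6333  idx=[0, 1, 1, 2, 2, 3, 3, 4, 4, 5]
step 2: w=[0.0000, 0.0013, 0.0013, 0.0061, 0.0061, 0.0710, 0.0710, 0.1223, 0.1223, 0.5986]  mean=-1.9959  Neff=2.5102  idx=[5, 6, 7, 8, 9, 9, 9, 9, 9, 9]

N_eff = 2.5102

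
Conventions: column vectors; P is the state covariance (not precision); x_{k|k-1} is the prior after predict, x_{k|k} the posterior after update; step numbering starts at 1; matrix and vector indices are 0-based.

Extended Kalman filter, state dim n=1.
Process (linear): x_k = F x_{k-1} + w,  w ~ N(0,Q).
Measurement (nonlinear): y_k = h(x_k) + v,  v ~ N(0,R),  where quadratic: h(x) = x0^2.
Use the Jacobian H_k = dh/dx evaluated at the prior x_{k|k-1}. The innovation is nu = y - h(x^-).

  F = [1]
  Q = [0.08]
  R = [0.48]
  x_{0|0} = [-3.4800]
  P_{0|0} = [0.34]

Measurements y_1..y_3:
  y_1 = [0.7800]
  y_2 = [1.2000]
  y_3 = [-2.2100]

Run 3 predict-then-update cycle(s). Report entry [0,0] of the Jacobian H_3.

H_jac[0,0] = -2.8666

step 1: x^-=[-3.4800]  P^-=[0.4200]  H_jac=[-6.9600]  S=[20.8255]  K=[-0.1404]  nu=[-11.3304]  x^+=[-1.8896]  P^+=[0.0097]
step 2: x^-=[-1.8896]  P^-=[0.0897]  H_jac=[-3.7792]  S=[1.7608]  K=[-0.1925]  nu=[-2.3706]  x^+=[-1.4333]  P^+=[0.0244]
step 3: x^-=[-1.4333]  P^-=[0.1044]  H_jac=[-2.8666]  S=[1.3383]  K=[-0.2237]  nu=[-4.2644]  x^+=[-0.4793]  P^+=[0.0375]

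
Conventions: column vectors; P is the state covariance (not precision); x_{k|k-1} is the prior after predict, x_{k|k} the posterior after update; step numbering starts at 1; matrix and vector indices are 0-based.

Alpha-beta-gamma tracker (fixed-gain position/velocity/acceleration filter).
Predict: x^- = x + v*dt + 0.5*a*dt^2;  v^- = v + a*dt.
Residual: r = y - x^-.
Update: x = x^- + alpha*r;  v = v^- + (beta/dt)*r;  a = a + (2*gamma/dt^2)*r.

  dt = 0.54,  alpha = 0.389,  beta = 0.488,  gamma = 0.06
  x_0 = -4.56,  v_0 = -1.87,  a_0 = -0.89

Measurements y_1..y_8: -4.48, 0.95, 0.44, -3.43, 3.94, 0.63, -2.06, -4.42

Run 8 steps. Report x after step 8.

x_post = -3.0873

step 1: x_pred=-5.6996  r=1.2196  x^+=-5.2252  v^+=-1.2485  a^+=-0.3881
step 2: x_pred=-5.9559  r=6.9059  x^+=-3.2695  v^+=4.7828  a^+=2.4538
step 3: x_pred=-0.3290  r=0.7690  x^+=-0.0299  v^+=6.8029  a^+=2.7703
step 4: x_pred=4.0476  r=-7.4776  x^+=1.1388  v^+=1.5413  a^+=-0.3069
step 5: x_pred=1.9264  r=2.0136  x^+=2.7097  v^+=3.1953  a^+=0.5217
step 6: x_pred=4.5112  r=-3.8812  x^+=3.0014  v^+=-0.0304  a^+=-1.0755
step 7: x_pred=2.8282  r=-4.8882  x^+=0.9267  v^+=-5.0286  a^+=-3.0871
step 8: x_pred=-2.2389  r=-2.1811  x^+=-3.0873  v^+=-8.6667  a^+=-3.9846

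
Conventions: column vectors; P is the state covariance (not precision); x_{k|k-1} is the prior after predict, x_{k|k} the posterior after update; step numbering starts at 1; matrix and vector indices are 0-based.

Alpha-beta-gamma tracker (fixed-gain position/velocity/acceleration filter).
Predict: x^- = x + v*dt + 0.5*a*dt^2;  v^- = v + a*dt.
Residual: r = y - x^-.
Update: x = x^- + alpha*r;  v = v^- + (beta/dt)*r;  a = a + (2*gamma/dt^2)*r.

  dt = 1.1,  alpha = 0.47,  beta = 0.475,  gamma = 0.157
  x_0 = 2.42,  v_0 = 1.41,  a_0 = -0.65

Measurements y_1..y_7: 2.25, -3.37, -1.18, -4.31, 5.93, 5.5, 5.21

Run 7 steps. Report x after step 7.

step 1: x_pred=3.5777  r=-1.3277  x^+=2.9537  v^+=0.1217  a^+=-0.9946
step 2: x_pred=2.4858  r=-5.8558  x^+=-0.2664  v^+=-3.5010  a^+=-2.5142
step 3: x_pred=-5.6386  r=4.4586  x^+=-3.5431  v^+=-4.3413  a^+=-1.3571
step 4: x_pred=-9.1395  r=4.8295  x^+=-6.8697  v^+=-3.7487  a^+=-0.1039
step 5: x_pred=-11.0560  r=16.9860  x^+=-3.0726  v^+=3.4720  a^+=4.3041
step 6: x_pred=3.3505  r=2.1495  x^+=4.3608  v^+=9.1346  a^+=4.8619
step 7: x_pred=17.3503  r=-12.1403  x^+=11.6444  v^+=9.2403  a^+=1.7114

x_post = 11.6444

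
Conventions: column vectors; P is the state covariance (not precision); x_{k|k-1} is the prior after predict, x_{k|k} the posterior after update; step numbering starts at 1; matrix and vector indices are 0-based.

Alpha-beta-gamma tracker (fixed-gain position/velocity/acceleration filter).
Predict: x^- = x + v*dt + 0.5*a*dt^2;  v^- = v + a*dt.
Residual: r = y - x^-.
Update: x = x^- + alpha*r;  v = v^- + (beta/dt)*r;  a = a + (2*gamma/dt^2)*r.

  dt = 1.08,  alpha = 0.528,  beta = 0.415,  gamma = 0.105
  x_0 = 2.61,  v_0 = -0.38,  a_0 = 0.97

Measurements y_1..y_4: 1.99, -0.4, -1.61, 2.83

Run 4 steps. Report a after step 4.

a_post = 0.4501

step 1: x_pred=2.7653  r=-0.7753  x^+=2.3559  v^+=0.3697  a^+=0.8304
step 2: x_pred=3.2395  r=-3.6395  x^+=1.3178  v^+=-0.1320  a^+=0.1752
step 3: x_pred=1.2775  r=-2.8875  x^+=-0.2471  v^+=-1.0523  a^+=-0.3447
step 4: x_pred=-1.5847  r=4.4147  x^+=0.7463  v^+=0.2718  a^+=0.4501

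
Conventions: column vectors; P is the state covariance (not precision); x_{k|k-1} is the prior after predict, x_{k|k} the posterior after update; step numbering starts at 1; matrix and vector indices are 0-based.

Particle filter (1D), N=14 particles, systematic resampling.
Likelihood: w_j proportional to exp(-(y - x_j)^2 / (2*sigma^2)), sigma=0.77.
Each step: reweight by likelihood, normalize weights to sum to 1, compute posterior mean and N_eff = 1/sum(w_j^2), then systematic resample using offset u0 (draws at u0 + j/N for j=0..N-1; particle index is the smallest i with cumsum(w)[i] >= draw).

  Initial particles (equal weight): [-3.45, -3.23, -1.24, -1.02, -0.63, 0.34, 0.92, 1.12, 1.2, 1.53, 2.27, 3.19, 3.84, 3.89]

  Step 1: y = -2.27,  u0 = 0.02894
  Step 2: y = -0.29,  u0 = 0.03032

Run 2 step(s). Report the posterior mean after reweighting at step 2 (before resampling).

post_mean = -1.0360

step 1: w=[0.1991, 0.2961, 0.2633, 0.1725, 0.0667, 0.0021, 0.0001, 0.0000, 0.0000, 0.0000, 0.0000, 0.0000, 0.0000, 0.0000]  mean=-2.1870  Neff=4.3311  idx=[0, 0, 0, 1, 1, 1, 1, 2, 2, 2, 2, 3, 3, 4]
step 2: w=[0.0001, 0.0001, 0.0001, 0.0002, 0.0002, 0.0002, 0.0002, 0.1152, 0.1152, 0.1152, 0.1152, 0.1573, 0.1573, 0.2237]  mean=-1.0360  Neff=6.5517  idx=[7, 7, 8, 9, 9, 10, 10, 11, 11, 12, 12, 13, 13, 13]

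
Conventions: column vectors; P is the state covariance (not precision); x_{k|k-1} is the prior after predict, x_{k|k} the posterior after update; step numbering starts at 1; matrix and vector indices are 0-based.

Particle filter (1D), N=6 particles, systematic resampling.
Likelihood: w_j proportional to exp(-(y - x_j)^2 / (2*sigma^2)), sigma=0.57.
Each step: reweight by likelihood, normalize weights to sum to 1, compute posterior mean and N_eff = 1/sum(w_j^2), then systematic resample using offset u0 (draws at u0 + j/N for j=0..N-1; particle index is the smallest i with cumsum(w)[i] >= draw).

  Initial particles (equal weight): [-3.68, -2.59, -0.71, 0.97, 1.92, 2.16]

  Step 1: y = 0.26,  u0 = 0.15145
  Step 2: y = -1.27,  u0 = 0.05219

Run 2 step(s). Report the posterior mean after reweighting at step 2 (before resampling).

step 1: w=[0.0000, 0.0000, 0.3294, 0.6451, 0.0202, 0.0054]  mean=0.4423  Neff=1.9048  idx=[2, 2, 3, 3, 3, 4]
step 2: w=[0.4995, 0.4995, 0.0004, 0.0004, 0.0004, 0.0000]  mean=-0.7082  Neff=2.0043  idx=[0, 0, 0, 1, 1, 1]

post_mean = -0.7082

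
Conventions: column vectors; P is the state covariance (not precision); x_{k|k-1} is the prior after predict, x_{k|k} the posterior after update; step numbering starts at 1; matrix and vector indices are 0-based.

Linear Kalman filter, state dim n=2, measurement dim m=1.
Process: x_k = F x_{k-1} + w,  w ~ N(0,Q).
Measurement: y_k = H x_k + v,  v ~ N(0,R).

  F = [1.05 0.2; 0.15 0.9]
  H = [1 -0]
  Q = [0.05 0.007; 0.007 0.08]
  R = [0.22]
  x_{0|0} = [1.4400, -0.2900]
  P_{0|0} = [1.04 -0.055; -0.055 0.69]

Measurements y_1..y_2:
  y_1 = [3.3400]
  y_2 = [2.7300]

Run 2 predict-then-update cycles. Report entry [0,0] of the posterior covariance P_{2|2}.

step 1: x^-=[1.4540, -0.0450]  P^-=[1.2011 0.2414; 0.2414 0.6474]  S=[1.4211]  K=[0.8452; 0.1699]  nu=[1.8860]  x^+=[3.0480, 0.2753]  P^+=[0.1859 0.0374; 0.0374 0.6065]
step 2: x^-=[3.2555, 0.7050]  P^-=[0.2950 0.1819; 0.1819 0.5855]  S=[0.5150]  K=[0.5728; 0.3532]  nu=[-0.5255]  x^+=[2.9545, 0.5194]  P^+=[0.1260 0.0777; 0.0777 0.5213]

P_post[0,0] = 0.1260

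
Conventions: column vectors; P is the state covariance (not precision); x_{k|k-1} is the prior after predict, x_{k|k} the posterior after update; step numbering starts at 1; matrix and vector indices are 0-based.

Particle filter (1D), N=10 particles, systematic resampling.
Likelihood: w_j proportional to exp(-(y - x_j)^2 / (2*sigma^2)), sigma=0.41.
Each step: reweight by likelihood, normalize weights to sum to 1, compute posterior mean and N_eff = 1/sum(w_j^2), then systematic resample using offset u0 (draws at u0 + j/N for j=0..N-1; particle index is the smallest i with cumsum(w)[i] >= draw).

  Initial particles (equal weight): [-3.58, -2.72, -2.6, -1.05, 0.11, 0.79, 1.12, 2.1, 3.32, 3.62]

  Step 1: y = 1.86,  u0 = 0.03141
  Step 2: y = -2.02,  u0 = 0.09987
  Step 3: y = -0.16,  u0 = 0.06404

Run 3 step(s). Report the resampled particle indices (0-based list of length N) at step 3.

step 1: w=[0.0000, 0.0000, 0.0000, 0.0000, 0.0001, 0.0309, 0.1827, 0.7846, 0.0016, 0.0001]  mean=1.8824  Neff=1.5387  idx=[6, 6, 7, 7, 7, 7, 7, 7, 7, 7]
step 2: w=[0.5000, 0.5000, 0.0000, 0.0000, 0.0000, 0.0000, 0.0000, 0.0000, 0.0000, 0.0000]  mean=1.1200  Neff=2.0000  idx=[0, 0, 0, 0, 0, 1, 1, 1, 1, 1]
step 3: w=[0.1000, 0.1000, 0.1000, 0.1000, 0.1000, 0.1000, 0.1000, 0.1000, 0.1000, 0.1000]  mean=1.1200  Neff=10.0000  idx=[0, 1, 2, 3, 4, 5, 6, 7, 8, 9]

resampled_idx = [0, 1, 2, 3, 4, 5, 6, 7, 8, 9]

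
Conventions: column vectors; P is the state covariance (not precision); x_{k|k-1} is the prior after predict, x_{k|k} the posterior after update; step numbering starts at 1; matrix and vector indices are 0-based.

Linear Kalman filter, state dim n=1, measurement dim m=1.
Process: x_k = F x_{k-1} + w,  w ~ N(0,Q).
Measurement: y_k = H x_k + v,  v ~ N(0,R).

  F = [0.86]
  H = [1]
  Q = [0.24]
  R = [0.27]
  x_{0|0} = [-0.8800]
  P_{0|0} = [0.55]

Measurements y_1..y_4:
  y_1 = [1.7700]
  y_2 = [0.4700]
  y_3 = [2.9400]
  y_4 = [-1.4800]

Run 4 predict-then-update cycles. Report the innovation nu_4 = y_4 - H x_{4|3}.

step 1: x^-=[-0.7568]  P^-=[0.6468]  S=[0.9168]  K=[0.7055]  nu=[2.5268]  x^+=[1.0258]  P^+=[0.1905]
step 2: x^-=[0.8822]  P^-=[0.3809]  S=[0.6509]  K=[0.5852]  nu=[-0.4122]  x^+=[0.6410]  P^+=[0.1580]
step 3: x^-=[0.5513]  P^-=[0.3569]  S=[0.6269]  K=[0.5693]  nu=[2.3887]  x^+=[1.9111]  P^+=[0.1537]
step 4: x^-=[1.6436]  P^-=[0.3537]  S=[0.6237]  K=[0.5671]  nu=[-3.1236]  x^+=[-0.1278]  P^+=[0.1531]

innov = [-3.1236]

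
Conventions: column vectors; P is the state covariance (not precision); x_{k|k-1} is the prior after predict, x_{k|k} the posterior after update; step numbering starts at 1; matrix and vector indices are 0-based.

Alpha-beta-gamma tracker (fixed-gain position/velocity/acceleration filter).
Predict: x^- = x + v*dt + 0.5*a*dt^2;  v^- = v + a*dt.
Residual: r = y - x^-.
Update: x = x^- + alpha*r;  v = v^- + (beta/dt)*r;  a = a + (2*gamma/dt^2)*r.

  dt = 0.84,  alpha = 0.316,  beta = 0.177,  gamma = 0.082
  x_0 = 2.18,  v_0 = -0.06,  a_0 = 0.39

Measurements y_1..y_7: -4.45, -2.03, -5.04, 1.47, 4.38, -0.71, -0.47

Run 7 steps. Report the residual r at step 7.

resid = -2.3329

step 1: x_pred=2.2672  r=-6.7172  x^+=0.1446  v^+=-1.1478  a^+=-1.1713
step 2: x_pred=-1.2328  r=-0.7972  x^+=-1.4847  v^+=-2.2996  a^+=-1.3565
step 3: x_pred=-3.8950  r=-1.1450  x^+=-4.2568  v^+=-3.6804  a^+=-1.6227
step 4: x_pred=-7.9208  r=9.3908  x^+=-4.9533  v^+=-3.0647  a^+=0.5600
step 5: x_pred=-7.3301  r=11.7101  x^+=-3.6297  v^+=-0.1268  a^+=3.2817
step 6: x_pred=-2.5784  r=1.8684  x^+=-1.9880  v^+=3.0236  a^+=3.7160
step 7: x_pred=1.8629  r=-2.3329  x^+=1.1257  v^+=5.6535  a^+=3.1738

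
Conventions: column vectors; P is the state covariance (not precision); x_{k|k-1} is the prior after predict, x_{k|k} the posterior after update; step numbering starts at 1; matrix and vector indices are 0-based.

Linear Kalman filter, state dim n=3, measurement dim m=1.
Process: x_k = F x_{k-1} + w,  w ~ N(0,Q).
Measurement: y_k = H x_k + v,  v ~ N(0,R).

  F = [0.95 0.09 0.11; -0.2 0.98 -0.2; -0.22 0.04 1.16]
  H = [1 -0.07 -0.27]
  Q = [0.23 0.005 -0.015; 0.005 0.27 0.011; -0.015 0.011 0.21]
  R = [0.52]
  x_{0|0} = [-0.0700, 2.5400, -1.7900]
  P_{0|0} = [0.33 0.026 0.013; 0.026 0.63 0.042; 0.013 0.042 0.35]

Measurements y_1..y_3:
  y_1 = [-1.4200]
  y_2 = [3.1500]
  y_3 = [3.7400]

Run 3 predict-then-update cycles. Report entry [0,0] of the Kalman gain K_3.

K[0,0] = 0.4691

step 1: x^-=[-0.0348, 2.8612, -1.9594]  P^-=[0.5452 0.0149 -0.0180; 0.0149 0.8766 0.0082; -0.0180 0.0082 0.6947]  S=[1.1280]  K=[0.4867; -0.0431; -0.1827]  nu=[-1.7140]  x^+=[-0.8689, 2.9351, -1.6462]  P^+=[0.2780 0.0386 0.0823; 0.0386 0.8745 -0.0007; 0.0823 -0.0007 0.6571]
step 2: x^-=[-0.7424, 3.3794, -1.6010]  P^-=[0.5197 0.0326 0.1033; 0.0326 1.1390 -0.1199; 0.1033 -0.1199 1.0662]  S=[1.0582]  K=[0.4626; -0.0140; -0.1666]  nu=[3.6967]  x^+=[0.9679, 3.3278, -2.2167]  P^+=[0.2932 0.0394 0.1848; 0.0394 1.1388 -0.1223; 0.1848 -0.1223 1.0369]
step 3: x^-=[0.9751, 3.5110, -2.6512]  P^-=[0.5593 0.0128 0.2467; 0.0128 1.4642 -0.3536; 0.2467 -0.3536 1.5149]  S=[1.0486]  K=[0.4691; 0.0055; -0.1312]  nu=[2.2948]  x^+=[2.0515, 3.5235, -2.9523]  P^+=[0.3286 0.0101 0.3112; 0.0101 1.4642 -0.3529; 0.3112 -0.3529 1.4968]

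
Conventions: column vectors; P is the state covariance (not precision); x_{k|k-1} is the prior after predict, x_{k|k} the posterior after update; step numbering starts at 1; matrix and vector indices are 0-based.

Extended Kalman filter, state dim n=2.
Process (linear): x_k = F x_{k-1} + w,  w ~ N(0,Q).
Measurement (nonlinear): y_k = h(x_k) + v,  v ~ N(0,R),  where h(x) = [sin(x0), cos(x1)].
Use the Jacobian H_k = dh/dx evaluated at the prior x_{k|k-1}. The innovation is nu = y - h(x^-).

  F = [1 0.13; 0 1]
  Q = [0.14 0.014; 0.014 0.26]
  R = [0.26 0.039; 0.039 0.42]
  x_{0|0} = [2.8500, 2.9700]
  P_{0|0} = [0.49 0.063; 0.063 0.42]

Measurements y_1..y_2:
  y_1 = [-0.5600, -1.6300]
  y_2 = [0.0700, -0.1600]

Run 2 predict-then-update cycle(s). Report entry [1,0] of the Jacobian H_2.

H_jac[1,0] = 0.0000

step 1: x^-=[3.2361, 2.9700]  P^-=[0.6535 0.1316; 0.1316 0.6800]  H_jac=[-0.9955 0.0000; 0.0000 -0.1708]  S=[0.9077 0.0614; 0.0614 0.4398]  K=[-0.7201 0.0494; -0.1277 -0.2462]  nu=[-0.4656, -0.6447]  x^+=[3.5396, 3.1882]  P^+=[0.1861 0.0430; 0.0430 0.6347]
step 2: x^-=[3.9540, 3.1882]  P^-=[0.3480 0.1395; 0.1395 0.8947]  H_jac=[-0.6877 0.0000; 0.0000 0.0466]  S=[0.4246 0.0345; 0.0345 0.4219]  K=[-0.5687 0.0619; -0.2355 0.1180]  nu=[0.7960, 0.8389]  x^+=[3.5533, 3.0997]  P^+=[0.2115 0.0824; 0.0824 0.8672]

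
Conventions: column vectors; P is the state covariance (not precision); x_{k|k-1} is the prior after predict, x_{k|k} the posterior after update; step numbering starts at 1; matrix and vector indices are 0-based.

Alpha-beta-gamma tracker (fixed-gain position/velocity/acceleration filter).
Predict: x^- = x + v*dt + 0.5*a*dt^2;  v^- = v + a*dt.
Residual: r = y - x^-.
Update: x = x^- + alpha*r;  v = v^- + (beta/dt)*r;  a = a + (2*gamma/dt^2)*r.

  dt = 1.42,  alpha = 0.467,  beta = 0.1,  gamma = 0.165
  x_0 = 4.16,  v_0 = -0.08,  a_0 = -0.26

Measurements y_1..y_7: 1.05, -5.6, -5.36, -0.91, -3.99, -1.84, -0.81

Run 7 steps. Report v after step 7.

step 1: x_pred=3.7843  r=-2.7343  x^+=2.5074  v^+=-0.6418  a^+=-0.7075
step 2: x_pred=0.8828  r=-6.4828  x^+=-2.1447  v^+=-2.1029  a^+=-1.7684
step 3: x_pred=-6.9138  r=1.5538  x^+=-6.1882  v^+=-4.5047  a^+=-1.5142
step 4: x_pred=-14.1114  r=13.2014  x^+=-7.9463  v^+=-5.7251  a^+=0.6464
step 5: x_pred=-15.4244  r=11.4344  x^+=-10.0845  v^+=-4.0021  a^+=2.5177
step 6: x_pred=-13.2291  r=11.3891  x^+=-7.9104  v^+=0.3751  a^+=4.3816
step 7: x_pred=-2.9602  r=2.1502  x^+=-1.9561  v^+=6.7484  a^+=4.7335

v_post = 6.7484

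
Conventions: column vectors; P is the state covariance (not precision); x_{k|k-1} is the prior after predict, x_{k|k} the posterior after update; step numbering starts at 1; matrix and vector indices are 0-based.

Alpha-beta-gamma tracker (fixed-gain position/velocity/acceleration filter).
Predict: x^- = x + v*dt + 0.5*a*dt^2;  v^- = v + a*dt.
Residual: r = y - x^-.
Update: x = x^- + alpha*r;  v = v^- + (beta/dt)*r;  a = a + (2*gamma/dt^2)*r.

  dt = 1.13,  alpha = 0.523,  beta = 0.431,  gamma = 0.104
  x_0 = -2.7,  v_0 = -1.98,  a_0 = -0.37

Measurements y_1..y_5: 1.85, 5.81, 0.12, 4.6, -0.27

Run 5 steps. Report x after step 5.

x_post = 3.9403

step 1: x_pred=-5.1736  r=7.0236  x^+=-1.5003  v^+=0.2808  a^+=0.7741
step 2: x_pred=-0.6887  r=6.4987  x^+=2.7101  v^+=3.6343  a^+=1.8327
step 3: x_pred=7.9869  r=-7.8669  x^+=3.8725  v^+=2.7047  a^+=0.5512
step 4: x_pred=7.2807  r=-2.6807  x^+=5.8787  v^+=2.3051  a^+=0.1146
step 5: x_pred=8.5566  r=-8.8266  x^+=3.9403  v^+=-0.9321  a^+=-1.3232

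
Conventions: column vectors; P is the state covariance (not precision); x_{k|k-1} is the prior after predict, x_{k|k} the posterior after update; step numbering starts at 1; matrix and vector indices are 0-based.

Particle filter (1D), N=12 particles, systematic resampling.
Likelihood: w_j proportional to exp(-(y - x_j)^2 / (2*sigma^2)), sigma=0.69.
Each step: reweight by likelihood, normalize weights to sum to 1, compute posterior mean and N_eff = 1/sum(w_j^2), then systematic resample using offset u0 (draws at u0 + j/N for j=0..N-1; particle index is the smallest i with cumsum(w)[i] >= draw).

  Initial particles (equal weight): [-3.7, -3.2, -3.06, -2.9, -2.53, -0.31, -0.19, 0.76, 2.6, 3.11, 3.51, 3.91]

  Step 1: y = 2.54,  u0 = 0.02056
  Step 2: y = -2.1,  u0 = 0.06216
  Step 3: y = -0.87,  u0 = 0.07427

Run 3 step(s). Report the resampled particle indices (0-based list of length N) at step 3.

step 1: w=[0.0000, 0.0000, 0.0000, 0.0000, 0.0000, 0.0001, 0.0002, 0.0159, 0.4417, 0.3152, 0.1651, 0.0618]  mean=2.9619  Neff=3.0691  idx=[8, 8, 8, 8, 8, 8, 9, 9, 9, 9, 10, 10]
step 2: w=[0.1661, 0.1661, 0.1661, 0.1661, 0.1661, 0.1661, 0.0008, 0.0008, 0.0008, 0.0008, 0.0000, 0.0000]  mean=2.6017  Neff=6.0398  idx=[0, 0, 1, 1, 2, 2, 3, 3, 4, 4, 5, 5]
step 3: w=[0.0833, 0.0833, 0.0833, 0.0833, 0.0833, 0.0833, 0.0833, 0.0833, 0.0833, 0.0833, 0.0833, 0.0833]  mean=2.6000  Neff=12.0000  idx=[0, 1, 2, 3, 4, 5, 6, 7, 8, 9, 10, 11]

resampled_idx = [0, 1, 2, 3, 4, 5, 6, 7, 8, 9, 10, 11]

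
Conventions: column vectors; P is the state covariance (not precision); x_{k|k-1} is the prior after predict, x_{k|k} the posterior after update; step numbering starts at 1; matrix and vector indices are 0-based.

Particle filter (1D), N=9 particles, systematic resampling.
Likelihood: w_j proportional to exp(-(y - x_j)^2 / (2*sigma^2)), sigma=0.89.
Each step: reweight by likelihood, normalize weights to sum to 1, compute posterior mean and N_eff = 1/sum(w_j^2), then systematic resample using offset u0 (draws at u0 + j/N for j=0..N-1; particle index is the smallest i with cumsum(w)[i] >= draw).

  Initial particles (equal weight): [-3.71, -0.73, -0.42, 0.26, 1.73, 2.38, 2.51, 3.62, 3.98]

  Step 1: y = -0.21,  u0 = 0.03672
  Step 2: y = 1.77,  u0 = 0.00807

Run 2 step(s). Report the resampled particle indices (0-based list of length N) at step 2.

step 1: w=[0.0002, 0.3008, 0.3470, 0.3103, 0.0332, 0.0052, 0.0033, 0.0000, 0.0000]  mean=-0.2070  Neff=3.2433  idx=[1, 1, 1, 2, 2, 2, 3, 3, 3]
step 2: w=[0.0212, 0.0212, 0.0212, 0.0530, 0.0530, 0.0530, 0.2592, 0.2592, 0.2592]  mean=0.0891  Neff=4.7316  idx=[0, 4, 6, 6, 6, 7, 7, 8, 8]

resampled_idx = [0, 4, 6, 6, 6, 7, 7, 8, 8]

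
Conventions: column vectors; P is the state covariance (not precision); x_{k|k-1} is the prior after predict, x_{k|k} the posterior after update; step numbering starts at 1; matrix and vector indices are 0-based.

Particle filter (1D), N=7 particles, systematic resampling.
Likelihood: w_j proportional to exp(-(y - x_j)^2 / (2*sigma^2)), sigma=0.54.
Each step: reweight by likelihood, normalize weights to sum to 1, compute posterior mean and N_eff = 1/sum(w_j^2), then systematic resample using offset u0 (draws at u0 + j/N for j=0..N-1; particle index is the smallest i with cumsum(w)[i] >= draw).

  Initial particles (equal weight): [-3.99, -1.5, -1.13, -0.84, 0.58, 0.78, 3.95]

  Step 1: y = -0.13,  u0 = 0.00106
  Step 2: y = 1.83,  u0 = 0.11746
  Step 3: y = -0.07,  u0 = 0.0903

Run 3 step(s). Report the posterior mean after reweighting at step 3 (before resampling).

step 1: w=[0.0000, 0.0307, 0.1380, 0.3230, 0.3230, 0.1853, 0.0000]  mean=-0.1414  Neff=3.8026  idx=[1, 2, 3, 3, 4, 4, 5]
step 2: w=[0.0000, 0.0000, 0.0000, 0.0000, 0.2381, 0.2381, 0.5239]  mean=0.6847  Neff=2.5788  idx=[4, 5, 5, 6, 6, 6, 6]
step 3: w=[0.1855, 0.1855, 0.1855, 0.1109, 0.1109, 0.1109, 0.1109]  mean=0.6687  Neff=6.5619  idx=[0, 1, 2, 2, 3, 5, 6]

post_mean = 0.6687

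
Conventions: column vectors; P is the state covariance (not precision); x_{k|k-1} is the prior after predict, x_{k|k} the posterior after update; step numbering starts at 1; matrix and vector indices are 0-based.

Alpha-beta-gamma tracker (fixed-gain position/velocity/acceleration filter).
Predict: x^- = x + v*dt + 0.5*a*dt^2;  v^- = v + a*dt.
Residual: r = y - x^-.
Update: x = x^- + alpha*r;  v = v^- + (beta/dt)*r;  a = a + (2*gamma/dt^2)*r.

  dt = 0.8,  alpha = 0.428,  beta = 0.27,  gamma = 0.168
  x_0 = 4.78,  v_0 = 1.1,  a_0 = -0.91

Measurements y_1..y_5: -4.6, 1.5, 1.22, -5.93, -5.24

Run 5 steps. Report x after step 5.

step 1: x_pred=5.3688  r=-9.9688  x^+=1.1022  v^+=-2.9925  a^+=-6.1436
step 2: x_pred=-3.2578  r=4.7578  x^+=-1.2215  v^+=-6.3016  a^+=-3.6458
step 3: x_pred=-7.4294  r=8.6494  x^+=-3.7275  v^+=-6.2991  a^+=0.8951
step 4: x_pred=-8.4803  r=2.5503  x^+=-7.3888  v^+=-4.7222  a^+=2.2340
step 5: x_pred=-10.4517  r=5.2117  x^+=-8.2211  v^+=-1.1761  a^+=4.9702

x_post = -8.2211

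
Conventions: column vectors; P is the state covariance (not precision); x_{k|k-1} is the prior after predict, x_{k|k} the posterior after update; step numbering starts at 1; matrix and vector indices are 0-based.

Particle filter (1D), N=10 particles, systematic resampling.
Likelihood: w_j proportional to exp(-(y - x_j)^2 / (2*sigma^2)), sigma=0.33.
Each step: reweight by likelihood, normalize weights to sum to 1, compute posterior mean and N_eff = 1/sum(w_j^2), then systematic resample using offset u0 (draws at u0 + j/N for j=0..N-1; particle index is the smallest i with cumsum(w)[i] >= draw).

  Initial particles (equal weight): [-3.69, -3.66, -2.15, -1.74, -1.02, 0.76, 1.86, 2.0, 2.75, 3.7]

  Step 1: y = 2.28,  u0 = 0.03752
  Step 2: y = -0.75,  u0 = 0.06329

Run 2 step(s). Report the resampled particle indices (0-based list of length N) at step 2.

step 1: w=[0.0000, 0.0000, 0.0000, 0.0000, 0.0000, 0.0000, 0.2955, 0.4635, 0.2409, 0.0001]  mean=2.1394  Neff=2.7764  idx=[6, 6, 6, 7, 7, 7, 7, 7, 8, 8]
step 2: w=[0.3165, 0.3165, 0.3165, 0.0101, 0.0101, 0.0101, 0.0101, 0.0101, 0.0000, 0.0000]  mean=1.8671  Neff=3.3218  idx=[0, 0, 0, 1, 1, 1, 2, 2, 2, 4]

resampled_idx = [0, 0, 0, 1, 1, 1, 2, 2, 2, 4]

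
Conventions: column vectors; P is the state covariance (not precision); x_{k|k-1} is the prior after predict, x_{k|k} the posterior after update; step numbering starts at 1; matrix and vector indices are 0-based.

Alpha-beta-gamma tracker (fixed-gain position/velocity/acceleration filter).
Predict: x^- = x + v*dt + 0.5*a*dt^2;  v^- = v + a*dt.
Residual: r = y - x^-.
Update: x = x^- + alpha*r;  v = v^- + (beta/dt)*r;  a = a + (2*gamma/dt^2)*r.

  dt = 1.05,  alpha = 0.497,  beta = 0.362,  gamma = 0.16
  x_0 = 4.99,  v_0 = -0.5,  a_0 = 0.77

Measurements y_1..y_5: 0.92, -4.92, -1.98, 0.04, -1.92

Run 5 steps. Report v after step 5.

v_post = 1.3123

step 1: x_pred=4.8895  r=-3.9695  x^+=2.9166  v^+=-1.0600  a^+=-0.3821
step 2: x_pred=1.5930  r=-6.5130  x^+=-1.6440  v^+=-3.7067  a^+=-2.2725
step 3: x_pred=-6.7887  r=4.8087  x^+=-4.3988  v^+=-4.4350  a^+=-0.8768
step 4: x_pred=-9.5388  r=9.5788  x^+=-4.7782  v^+=-2.0532  a^+=1.9035
step 5: x_pred=-5.8847  r=3.9647  x^+=-3.9142  v^+=1.3123  a^+=3.0542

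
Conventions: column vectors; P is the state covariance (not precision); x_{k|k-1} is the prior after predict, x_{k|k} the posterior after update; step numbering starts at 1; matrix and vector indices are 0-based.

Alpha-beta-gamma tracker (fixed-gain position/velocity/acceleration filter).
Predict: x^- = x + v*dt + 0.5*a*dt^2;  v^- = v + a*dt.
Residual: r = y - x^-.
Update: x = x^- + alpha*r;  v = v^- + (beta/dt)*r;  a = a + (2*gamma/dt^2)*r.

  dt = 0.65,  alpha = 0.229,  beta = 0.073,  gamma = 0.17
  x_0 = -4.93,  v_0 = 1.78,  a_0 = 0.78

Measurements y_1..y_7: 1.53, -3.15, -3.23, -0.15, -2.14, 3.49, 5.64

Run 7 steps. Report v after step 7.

v_post = -15.2388

step 1: x_pred=-3.6082  r=5.1382  x^+=-2.4316  v^+=2.8641  a^+=4.9149
step 2: x_pred=0.4683  r=-3.6183  x^+=-0.3603  v^+=5.6524  a^+=2.0031
step 3: x_pred=3.7369  r=-6.9669  x^+=2.1415  v^+=6.1720  a^+=-3.6034
step 4: x_pred=5.3921  r=-5.5421  x^+=4.1229  v^+=3.2073  a^+=-8.0633
step 5: x_pred=4.5043  r=-6.6443  x^+=2.9828  v^+=-2.7801  a^+=-13.4102
step 6: x_pred=-1.6572  r=5.1472  x^+=-0.4785  v^+=-10.9186  a^+=-9.2681
step 7: x_pred=-9.5335  r=15.1735  x^+=-6.0587  v^+=-15.2388  a^+=2.9425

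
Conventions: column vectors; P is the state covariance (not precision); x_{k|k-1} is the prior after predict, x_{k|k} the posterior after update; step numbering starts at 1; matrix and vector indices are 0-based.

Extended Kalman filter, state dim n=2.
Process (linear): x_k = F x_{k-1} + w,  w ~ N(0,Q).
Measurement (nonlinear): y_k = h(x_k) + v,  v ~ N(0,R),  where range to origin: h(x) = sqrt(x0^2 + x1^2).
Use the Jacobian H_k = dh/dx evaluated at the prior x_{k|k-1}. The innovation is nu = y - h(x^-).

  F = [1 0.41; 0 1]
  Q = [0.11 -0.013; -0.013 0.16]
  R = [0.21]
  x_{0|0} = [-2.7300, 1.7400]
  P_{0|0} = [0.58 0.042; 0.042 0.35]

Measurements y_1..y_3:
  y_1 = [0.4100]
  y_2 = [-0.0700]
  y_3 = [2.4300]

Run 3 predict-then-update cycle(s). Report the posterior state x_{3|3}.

x_post = [-2.1196, 0.0685]

step 1: x^-=[-2.0166, 1.7400]  P^-=[0.7833 0.1725; 0.1725 0.5100]  H_jac=[-0.7571 0.6533]  S=[0.7060]  K=[-0.6804; 0.2869]  nu=[-2.2535]  x^+=[-0.4834, 1.0934]  P^+=[0.4565 0.3103; 0.3103 0.4519]
step 2: x^-=[-0.0351, 1.0934]  P^-=[0.8969 0.4826; 0.4826 0.6119]  H_jac=[-0.0321 0.9995]  S=[0.7912]  K=[0.5733; 0.7534]  nu=[-1.1640]  x^+=[-0.7023, 0.2165]  P^+=[0.6369 0.1409; 0.1409 0.1628]
step 3: x^-=[-0.6136, 0.2165]  P^-=[0.8898 0.1946; 0.1946 0.3228]  H_jac=[-0.9430 0.3328]  S=[0.9148]  K=[-0.8464; -0.0832]  nu=[1.7793]  x^+=[-2.1196, 0.0685]  P^+=[0.2344 0.1302; 0.1302 0.3165]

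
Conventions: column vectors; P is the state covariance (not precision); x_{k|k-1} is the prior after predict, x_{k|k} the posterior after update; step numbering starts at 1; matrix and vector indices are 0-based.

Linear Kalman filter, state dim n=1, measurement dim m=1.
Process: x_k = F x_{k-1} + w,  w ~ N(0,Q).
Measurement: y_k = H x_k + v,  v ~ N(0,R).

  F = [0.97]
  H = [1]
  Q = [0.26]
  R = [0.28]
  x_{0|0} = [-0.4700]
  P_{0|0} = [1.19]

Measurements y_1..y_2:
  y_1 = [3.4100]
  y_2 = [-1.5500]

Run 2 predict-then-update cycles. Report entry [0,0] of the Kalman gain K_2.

step 1: x^-=[-0.4559]  P^-=[1.3797]  S=[1.6597]  K=[0.8313]  nu=[3.8659]  x^+=[2.7578]  P^+=[0.2328]
step 2: x^-=[2.6751]  P^-=[0.4790]  S=[0.7590]  K=[0.6311]  nu=[-4.2251]  x^+=[0.0086]  P^+=[0.1767]

K[0,0] = 0.6311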